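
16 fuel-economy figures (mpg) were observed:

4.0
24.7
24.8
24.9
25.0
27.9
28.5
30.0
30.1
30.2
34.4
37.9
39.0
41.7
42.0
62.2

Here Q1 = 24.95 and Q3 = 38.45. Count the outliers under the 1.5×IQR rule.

2

IQR = 13.50; fences at 24.95 − 20.25 = 4.70 and 38.45 + 20.25 = 58.70.
Outside the cutoffs: 4.0, 62.2.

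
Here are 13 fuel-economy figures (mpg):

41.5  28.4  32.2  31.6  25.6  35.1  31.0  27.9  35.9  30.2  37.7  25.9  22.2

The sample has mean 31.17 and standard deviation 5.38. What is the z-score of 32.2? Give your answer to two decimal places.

z = (32.2 − 31.17) / 5.38 = 0.19.

0.19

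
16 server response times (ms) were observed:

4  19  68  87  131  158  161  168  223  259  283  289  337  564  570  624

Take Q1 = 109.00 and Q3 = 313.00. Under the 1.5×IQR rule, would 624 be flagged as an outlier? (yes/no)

yes

IQR = Q3 − Q1 = 313.00 − 109.00 = 204.00.
Lower fence = Q1 − 1.5·IQR = 109.00 − 306.00 = -197.00.
Upper fence = Q3 + 1.5·IQR = 313.00 + 306.00 = 619.00.
624 lies above the upper fence.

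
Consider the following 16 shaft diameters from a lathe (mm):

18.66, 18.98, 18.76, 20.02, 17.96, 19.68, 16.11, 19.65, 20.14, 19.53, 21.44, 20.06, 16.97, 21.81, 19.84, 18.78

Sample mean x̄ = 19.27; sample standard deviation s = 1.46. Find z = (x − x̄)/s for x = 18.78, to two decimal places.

z = (18.78 − 19.27) / 1.46 = -0.34.

-0.34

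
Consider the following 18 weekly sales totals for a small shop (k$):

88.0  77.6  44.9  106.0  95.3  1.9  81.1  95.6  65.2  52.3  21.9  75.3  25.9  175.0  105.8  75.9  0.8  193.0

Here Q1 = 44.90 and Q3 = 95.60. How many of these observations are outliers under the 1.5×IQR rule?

IQR = 50.70; fences at 44.90 − 76.05 = -31.15 and 95.60 + 76.05 = 171.65.
Outside the cutoffs: 175.0, 193.0.

2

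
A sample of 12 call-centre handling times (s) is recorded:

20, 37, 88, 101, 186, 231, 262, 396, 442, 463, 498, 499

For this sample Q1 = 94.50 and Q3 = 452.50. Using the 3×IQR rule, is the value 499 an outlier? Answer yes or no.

no

IQR = Q3 − Q1 = 452.50 − 94.50 = 358.00.
Lower fence = Q1 − 3·IQR = 94.50 − 1074.00 = -979.50.
Upper fence = Q3 + 3·IQR = 452.50 + 1074.00 = 1526.50.
499 lies within [-979.50, 1526.50].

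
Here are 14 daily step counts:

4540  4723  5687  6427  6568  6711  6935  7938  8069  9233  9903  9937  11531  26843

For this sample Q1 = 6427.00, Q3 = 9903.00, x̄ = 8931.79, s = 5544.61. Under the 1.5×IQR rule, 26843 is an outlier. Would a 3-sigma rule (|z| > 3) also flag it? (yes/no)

z = (26843 − 8931.79) / 5544.61 = 3.23.
|z| = 3.23 > 3.

yes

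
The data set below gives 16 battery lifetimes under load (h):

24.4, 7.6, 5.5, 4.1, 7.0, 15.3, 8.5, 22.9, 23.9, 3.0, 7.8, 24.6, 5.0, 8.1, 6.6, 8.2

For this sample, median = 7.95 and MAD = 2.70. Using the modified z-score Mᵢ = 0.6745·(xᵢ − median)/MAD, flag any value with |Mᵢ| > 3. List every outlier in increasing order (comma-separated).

|Mᵢ| > 3 ⇔ |xᵢ − 7.95| > 3·2.70/0.6745 = 12.01.
So outliers lie outside [-4.06, 19.96].
22.9: M = 3.73 → outlier.
23.9: M = 3.98 → outlier.
24.4: M = 4.11 → outlier.
24.6: M = 4.16 → outlier.

22.9, 23.9, 24.4, 24.6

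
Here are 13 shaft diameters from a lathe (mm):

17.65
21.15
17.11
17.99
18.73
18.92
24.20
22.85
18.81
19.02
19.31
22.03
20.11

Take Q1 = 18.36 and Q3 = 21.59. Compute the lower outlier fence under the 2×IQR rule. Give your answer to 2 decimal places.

IQR = Q3 − Q1 = 21.59 − 18.36 = 3.23.
Lower fence = Q1 − 2·IQR = 18.36 − 6.46 = 11.90.
Upper fence = Q3 + 2·IQR = 21.59 + 6.46 = 28.05.

11.90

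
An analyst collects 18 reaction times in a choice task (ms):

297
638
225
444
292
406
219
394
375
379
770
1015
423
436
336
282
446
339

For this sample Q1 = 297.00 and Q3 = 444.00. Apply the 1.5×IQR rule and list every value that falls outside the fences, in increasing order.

IQR = Q3 − Q1 = 444.00 − 297.00 = 147.00.
Lower fence = Q1 − 1.5·IQR = 297.00 − 220.50 = 76.50.
Upper fence = Q3 + 1.5·IQR = 444.00 + 220.50 = 664.50.
770 > 664.50 → outlier.
1015 > 664.50 → outlier.
All remaining values lie within [76.50, 664.50].

770, 1015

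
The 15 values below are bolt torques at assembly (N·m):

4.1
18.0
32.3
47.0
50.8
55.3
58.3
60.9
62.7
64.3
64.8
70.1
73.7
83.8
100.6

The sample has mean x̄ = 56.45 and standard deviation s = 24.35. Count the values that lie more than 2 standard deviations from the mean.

Cutoffs: x̄ ± 2s = [7.75, 105.15].
Outside the cutoffs: 4.1.

1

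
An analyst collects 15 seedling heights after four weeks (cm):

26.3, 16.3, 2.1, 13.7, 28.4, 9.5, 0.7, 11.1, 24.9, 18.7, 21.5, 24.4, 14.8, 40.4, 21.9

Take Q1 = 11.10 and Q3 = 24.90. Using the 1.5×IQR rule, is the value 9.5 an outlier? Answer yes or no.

no

IQR = Q3 − Q1 = 24.90 − 11.10 = 13.80.
Lower fence = Q1 − 1.5·IQR = 11.10 − 20.70 = -9.60.
Upper fence = Q3 + 1.5·IQR = 24.90 + 20.70 = 45.60.
9.5 lies within [-9.60, 45.60].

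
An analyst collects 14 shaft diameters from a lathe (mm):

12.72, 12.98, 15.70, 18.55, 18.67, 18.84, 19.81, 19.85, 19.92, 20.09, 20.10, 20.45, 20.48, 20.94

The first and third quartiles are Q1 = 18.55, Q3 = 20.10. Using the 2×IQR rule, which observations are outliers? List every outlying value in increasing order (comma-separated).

12.72, 12.98

IQR = Q3 − Q1 = 20.10 − 18.55 = 1.55.
Lower fence = Q1 − 2·IQR = 18.55 − 3.10 = 15.45.
Upper fence = Q3 + 2·IQR = 20.10 + 3.10 = 23.20.
12.72 < 15.45 → outlier.
12.98 < 15.45 → outlier.
All remaining values lie within [15.45, 23.20].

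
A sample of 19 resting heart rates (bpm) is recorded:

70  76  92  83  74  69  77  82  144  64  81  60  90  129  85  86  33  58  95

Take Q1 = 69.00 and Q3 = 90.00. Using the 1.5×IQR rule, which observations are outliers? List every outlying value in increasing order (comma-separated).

33, 129, 144

IQR = Q3 − Q1 = 90.00 − 69.00 = 21.00.
Lower fence = Q1 − 1.5·IQR = 69.00 − 31.50 = 37.50.
Upper fence = Q3 + 1.5·IQR = 90.00 + 31.50 = 121.50.
33 < 37.50 → outlier.
129 > 121.50 → outlier.
144 > 121.50 → outlier.
All remaining values lie within [37.50, 121.50].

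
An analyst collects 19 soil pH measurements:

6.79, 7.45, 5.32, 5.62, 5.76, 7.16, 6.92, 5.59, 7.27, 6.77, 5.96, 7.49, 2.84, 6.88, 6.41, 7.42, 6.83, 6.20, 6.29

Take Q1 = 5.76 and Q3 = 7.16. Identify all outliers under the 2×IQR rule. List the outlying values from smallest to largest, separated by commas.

IQR = Q3 − Q1 = 7.16 − 5.76 = 1.40.
Lower fence = Q1 − 2·IQR = 5.76 − 2.80 = 2.96.
Upper fence = Q3 + 2·IQR = 7.16 + 2.80 = 9.96.
2.84 < 2.96 → outlier.
All remaining values lie within [2.96, 9.96].

2.84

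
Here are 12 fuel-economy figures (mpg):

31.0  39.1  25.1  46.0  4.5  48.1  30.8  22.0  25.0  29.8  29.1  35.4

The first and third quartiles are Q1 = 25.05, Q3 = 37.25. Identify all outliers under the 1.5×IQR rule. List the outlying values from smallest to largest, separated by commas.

IQR = Q3 − Q1 = 37.25 − 25.05 = 12.20.
Lower fence = Q1 − 1.5·IQR = 25.05 − 18.30 = 6.75.
Upper fence = Q3 + 1.5·IQR = 37.25 + 18.30 = 55.55.
4.5 < 6.75 → outlier.
All remaining values lie within [6.75, 55.55].

4.5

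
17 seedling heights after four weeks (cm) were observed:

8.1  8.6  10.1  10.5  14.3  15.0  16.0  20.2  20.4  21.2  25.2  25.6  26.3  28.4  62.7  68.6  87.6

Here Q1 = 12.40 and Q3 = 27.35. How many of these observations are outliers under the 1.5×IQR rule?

IQR = 14.95; fences at 12.40 − 22.425 = -10.025 and 27.35 + 22.425 = 49.775.
Outside the cutoffs: 62.7, 68.6, 87.6.

3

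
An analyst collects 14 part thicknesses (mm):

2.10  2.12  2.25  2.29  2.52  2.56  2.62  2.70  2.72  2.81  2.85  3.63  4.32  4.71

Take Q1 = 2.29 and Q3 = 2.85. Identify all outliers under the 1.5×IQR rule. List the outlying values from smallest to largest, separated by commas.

IQR = Q3 − Q1 = 2.85 − 2.29 = 0.56.
Lower fence = Q1 − 1.5·IQR = 2.29 − 0.84 = 1.45.
Upper fence = Q3 + 1.5·IQR = 2.85 + 0.84 = 3.69.
4.32 > 3.69 → outlier.
4.71 > 3.69 → outlier.
All remaining values lie within [1.45, 3.69].

4.32, 4.71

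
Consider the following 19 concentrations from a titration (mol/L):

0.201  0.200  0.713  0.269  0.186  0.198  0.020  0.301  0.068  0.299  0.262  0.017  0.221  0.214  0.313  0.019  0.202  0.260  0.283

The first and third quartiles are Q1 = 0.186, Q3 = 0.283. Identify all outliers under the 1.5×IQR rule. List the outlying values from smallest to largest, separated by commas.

IQR = Q3 − Q1 = 0.283 − 0.186 = 0.097.
Lower fence = Q1 − 1.5·IQR = 0.186 − 0.1455 = 0.0405.
Upper fence = Q3 + 1.5·IQR = 0.283 + 0.1455 = 0.4285.
0.017 < 0.0405 → outlier.
0.019 < 0.0405 → outlier.
0.020 < 0.0405 → outlier.
0.713 > 0.4285 → outlier.
All remaining values lie within [0.0405, 0.4285].

0.017, 0.019, 0.020, 0.713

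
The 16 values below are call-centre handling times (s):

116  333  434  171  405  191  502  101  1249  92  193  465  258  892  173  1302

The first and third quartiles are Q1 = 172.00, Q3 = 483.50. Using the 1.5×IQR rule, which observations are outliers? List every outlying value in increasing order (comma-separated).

1249, 1302

IQR = Q3 − Q1 = 483.50 − 172.00 = 311.50.
Lower fence = Q1 − 1.5·IQR = 172.00 − 467.25 = -295.25.
Upper fence = Q3 + 1.5·IQR = 483.50 + 467.25 = 950.75.
1249 > 950.75 → outlier.
1302 > 950.75 → outlier.
All remaining values lie within [-295.25, 950.75].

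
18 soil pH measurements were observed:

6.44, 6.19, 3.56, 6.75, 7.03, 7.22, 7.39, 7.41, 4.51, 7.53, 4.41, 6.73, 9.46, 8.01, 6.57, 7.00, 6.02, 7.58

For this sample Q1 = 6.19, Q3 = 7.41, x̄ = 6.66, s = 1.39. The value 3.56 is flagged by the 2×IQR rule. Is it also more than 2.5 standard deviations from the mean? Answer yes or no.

no

z = (3.56 − 6.66) / 1.39 = -2.23.
|z| = 2.23 ≤ 2.5.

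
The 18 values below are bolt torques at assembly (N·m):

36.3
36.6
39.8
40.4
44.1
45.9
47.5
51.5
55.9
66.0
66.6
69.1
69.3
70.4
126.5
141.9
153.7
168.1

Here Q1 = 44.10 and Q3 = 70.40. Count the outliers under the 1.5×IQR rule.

4

IQR = 26.30; fences at 44.10 − 39.45 = 4.65 and 70.40 + 39.45 = 109.85.
Outside the cutoffs: 126.5, 141.9, 153.7, 168.1.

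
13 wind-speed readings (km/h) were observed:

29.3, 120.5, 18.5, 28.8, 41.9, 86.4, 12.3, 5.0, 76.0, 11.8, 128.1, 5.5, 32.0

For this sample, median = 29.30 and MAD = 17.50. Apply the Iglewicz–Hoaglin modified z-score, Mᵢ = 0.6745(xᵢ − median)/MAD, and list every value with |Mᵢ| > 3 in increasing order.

|Mᵢ| > 3 ⇔ |xᵢ − 29.30| > 3·17.50/0.6745 = 77.84.
So outliers lie outside [-48.54, 107.14].
120.5: M = 3.52 → outlier.
128.1: M = 3.81 → outlier.

120.5, 128.1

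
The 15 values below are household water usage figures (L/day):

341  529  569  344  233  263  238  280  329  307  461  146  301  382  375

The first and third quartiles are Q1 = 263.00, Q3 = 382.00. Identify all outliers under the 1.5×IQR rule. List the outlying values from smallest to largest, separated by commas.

569

IQR = Q3 − Q1 = 382.00 − 263.00 = 119.00.
Lower fence = Q1 − 1.5·IQR = 263.00 − 178.50 = 84.50.
Upper fence = Q3 + 1.5·IQR = 382.00 + 178.50 = 560.50.
569 > 560.50 → outlier.
All remaining values lie within [84.50, 560.50].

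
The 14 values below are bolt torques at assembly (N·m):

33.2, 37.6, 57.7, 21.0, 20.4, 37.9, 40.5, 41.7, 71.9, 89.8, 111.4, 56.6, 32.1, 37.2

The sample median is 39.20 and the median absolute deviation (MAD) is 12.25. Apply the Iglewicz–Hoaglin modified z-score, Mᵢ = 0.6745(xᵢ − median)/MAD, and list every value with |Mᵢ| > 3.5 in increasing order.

111.4

|Mᵢ| > 3.5 ⇔ |xᵢ − 39.20| > 3.5·12.25/0.6745 = 63.57.
So outliers lie outside [-24.37, 102.77].
111.4: M = 3.98 → outlier.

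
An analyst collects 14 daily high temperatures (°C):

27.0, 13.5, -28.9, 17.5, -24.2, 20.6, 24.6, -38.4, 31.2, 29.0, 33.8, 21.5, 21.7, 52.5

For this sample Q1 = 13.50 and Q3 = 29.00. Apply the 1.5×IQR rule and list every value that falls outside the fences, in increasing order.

-38.4, -28.9, -24.2, 52.5

IQR = Q3 − Q1 = 29.00 − 13.50 = 15.50.
Lower fence = Q1 − 1.5·IQR = 13.50 − 23.25 = -9.75.
Upper fence = Q3 + 1.5·IQR = 29.00 + 23.25 = 52.25.
-38.4 < -9.75 → outlier.
-28.9 < -9.75 → outlier.
-24.2 < -9.75 → outlier.
52.5 > 52.25 → outlier.
All remaining values lie within [-9.75, 52.25].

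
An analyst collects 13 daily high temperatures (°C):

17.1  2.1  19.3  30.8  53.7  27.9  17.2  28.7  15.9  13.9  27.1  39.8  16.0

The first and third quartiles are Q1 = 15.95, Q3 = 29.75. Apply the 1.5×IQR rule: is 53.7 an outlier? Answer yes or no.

yes

IQR = Q3 − Q1 = 29.75 − 15.95 = 13.80.
Lower fence = Q1 − 1.5·IQR = 15.95 − 20.70 = -4.75.
Upper fence = Q3 + 1.5·IQR = 29.75 + 20.70 = 50.45.
53.7 lies above the upper fence.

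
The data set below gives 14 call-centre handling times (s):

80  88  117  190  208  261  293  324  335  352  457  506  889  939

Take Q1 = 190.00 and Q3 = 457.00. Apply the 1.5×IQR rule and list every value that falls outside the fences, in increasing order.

889, 939

IQR = Q3 − Q1 = 457.00 − 190.00 = 267.00.
Lower fence = Q1 − 1.5·IQR = 190.00 − 400.50 = -210.50.
Upper fence = Q3 + 1.5·IQR = 457.00 + 400.50 = 857.50.
889 > 857.50 → outlier.
939 > 857.50 → outlier.
All remaining values lie within [-210.50, 857.50].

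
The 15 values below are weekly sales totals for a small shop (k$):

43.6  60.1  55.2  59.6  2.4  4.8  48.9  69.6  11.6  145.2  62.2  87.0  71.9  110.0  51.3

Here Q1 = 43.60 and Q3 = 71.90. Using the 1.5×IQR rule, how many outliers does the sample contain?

IQR = 28.30; fences at 43.60 − 42.45 = 1.15 and 71.90 + 42.45 = 114.35.
Outside the cutoffs: 145.2.

1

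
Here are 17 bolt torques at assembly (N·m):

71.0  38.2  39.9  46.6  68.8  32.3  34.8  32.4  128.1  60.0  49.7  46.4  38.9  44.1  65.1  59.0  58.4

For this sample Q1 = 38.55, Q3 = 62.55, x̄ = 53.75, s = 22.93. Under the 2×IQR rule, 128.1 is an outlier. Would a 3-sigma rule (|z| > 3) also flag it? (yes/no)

z = (128.1 − 53.75) / 22.93 = 3.24.
|z| = 3.24 > 3.

yes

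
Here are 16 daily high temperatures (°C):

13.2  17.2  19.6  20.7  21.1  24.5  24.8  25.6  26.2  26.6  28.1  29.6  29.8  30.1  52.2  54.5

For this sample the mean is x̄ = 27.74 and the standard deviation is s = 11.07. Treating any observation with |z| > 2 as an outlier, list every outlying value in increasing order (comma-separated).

52.2, 54.5

Cutoffs at x̄ ± 2s: 27.74 ± 2·11.07 = [5.60, 49.88].
52.2: z = 2.21, |z| > 2 → outlier.
54.5: z = 2.42, |z| > 2 → outlier.
Every other value lies within [5.60, 49.88].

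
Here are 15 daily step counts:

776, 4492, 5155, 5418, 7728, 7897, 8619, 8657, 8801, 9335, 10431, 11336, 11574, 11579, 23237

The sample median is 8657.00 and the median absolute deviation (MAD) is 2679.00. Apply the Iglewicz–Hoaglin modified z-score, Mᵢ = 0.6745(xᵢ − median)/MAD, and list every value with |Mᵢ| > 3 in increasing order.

|Mᵢ| > 3 ⇔ |xᵢ − 8657.00| > 3·2679.00/0.6745 = 11915.49.
So outliers lie outside [-3258.49, 20572.49].
23237: M = 3.67 → outlier.

23237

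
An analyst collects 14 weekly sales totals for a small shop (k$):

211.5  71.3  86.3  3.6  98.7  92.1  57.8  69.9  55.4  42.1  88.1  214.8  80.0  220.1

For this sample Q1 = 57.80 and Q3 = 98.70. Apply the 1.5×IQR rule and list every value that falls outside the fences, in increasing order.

211.5, 214.8, 220.1

IQR = Q3 − Q1 = 98.70 − 57.80 = 40.90.
Lower fence = Q1 − 1.5·IQR = 57.80 − 61.35 = -3.55.
Upper fence = Q3 + 1.5·IQR = 98.70 + 61.35 = 160.05.
211.5 > 160.05 → outlier.
214.8 > 160.05 → outlier.
220.1 > 160.05 → outlier.
All remaining values lie within [-3.55, 160.05].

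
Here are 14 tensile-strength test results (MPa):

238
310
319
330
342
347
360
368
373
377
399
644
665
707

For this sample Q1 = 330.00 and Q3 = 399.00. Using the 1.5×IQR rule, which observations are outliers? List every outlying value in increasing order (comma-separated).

644, 665, 707

IQR = Q3 − Q1 = 399.00 − 330.00 = 69.00.
Lower fence = Q1 − 1.5·IQR = 330.00 − 103.50 = 226.50.
Upper fence = Q3 + 1.5·IQR = 399.00 + 103.50 = 502.50.
644 > 502.50 → outlier.
665 > 502.50 → outlier.
707 > 502.50 → outlier.
All remaining values lie within [226.50, 502.50].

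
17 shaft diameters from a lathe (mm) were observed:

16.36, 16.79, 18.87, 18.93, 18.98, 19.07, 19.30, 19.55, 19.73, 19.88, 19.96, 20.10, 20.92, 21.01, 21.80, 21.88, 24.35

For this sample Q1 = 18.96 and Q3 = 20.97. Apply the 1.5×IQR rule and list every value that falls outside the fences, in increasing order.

24.35

IQR = Q3 − Q1 = 20.97 − 18.96 = 2.01.
Lower fence = Q1 − 1.5·IQR = 18.96 − 3.015 = 15.945.
Upper fence = Q3 + 1.5·IQR = 20.97 + 3.015 = 23.985.
24.35 > 23.985 → outlier.
All remaining values lie within [15.945, 23.985].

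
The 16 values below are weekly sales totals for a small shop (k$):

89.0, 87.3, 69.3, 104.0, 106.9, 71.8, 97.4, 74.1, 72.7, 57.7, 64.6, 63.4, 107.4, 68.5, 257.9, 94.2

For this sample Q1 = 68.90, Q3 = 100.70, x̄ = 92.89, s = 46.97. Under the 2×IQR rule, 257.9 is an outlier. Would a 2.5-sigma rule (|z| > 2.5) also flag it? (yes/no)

z = (257.9 − 92.89) / 46.97 = 3.51.
|z| = 3.51 > 2.5.

yes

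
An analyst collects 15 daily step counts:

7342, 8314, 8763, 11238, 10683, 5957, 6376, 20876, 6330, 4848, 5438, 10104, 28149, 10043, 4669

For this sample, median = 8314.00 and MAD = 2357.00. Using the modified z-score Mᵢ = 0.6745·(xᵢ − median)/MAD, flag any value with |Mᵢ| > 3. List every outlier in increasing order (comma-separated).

|Mᵢ| > 3 ⇔ |xᵢ − 8314.00| > 3·2357.00/0.6745 = 10483.32.
So outliers lie outside [-2169.32, 18797.32].
20876: M = 3.59 → outlier.
28149: M = 5.68 → outlier.

20876, 28149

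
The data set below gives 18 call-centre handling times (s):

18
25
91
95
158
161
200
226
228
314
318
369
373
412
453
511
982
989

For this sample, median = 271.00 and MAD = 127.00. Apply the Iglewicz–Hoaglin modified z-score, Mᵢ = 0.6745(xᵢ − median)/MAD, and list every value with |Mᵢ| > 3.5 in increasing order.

982, 989

|Mᵢ| > 3.5 ⇔ |xᵢ − 271.00| > 3.5·127.00/0.6745 = 659.01.
So outliers lie outside [-388.01, 930.01].
982: M = 3.78 → outlier.
989: M = 3.81 → outlier.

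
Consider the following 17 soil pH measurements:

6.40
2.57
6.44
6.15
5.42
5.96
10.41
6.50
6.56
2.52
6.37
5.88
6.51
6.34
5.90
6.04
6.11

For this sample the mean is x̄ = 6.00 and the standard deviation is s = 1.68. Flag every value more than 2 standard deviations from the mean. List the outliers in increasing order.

Cutoffs at x̄ ± 2s: 6.00 ± 2·1.68 = [2.64, 9.36].
2.52: z = -2.07, |z| > 2 → outlier.
2.57: z = -2.04, |z| > 2 → outlier.
10.41: z = 2.63, |z| > 2 → outlier.
Every other value lies within [2.64, 9.36].

2.52, 2.57, 10.41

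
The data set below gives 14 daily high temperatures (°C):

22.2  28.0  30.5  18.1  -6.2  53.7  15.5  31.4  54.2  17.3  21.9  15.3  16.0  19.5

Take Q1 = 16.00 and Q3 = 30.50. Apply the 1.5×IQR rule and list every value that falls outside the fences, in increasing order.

IQR = Q3 − Q1 = 30.50 − 16.00 = 14.50.
Lower fence = Q1 − 1.5·IQR = 16.00 − 21.75 = -5.75.
Upper fence = Q3 + 1.5·IQR = 30.50 + 21.75 = 52.25.
-6.2 < -5.75 → outlier.
53.7 > 52.25 → outlier.
54.2 > 52.25 → outlier.
All remaining values lie within [-5.75, 52.25].

-6.2, 53.7, 54.2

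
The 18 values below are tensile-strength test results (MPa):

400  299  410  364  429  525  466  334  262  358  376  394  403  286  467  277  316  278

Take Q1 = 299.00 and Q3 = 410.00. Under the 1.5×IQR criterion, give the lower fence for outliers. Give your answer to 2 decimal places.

IQR = Q3 − Q1 = 410.00 − 299.00 = 111.00.
Lower fence = Q1 − 1.5·IQR = 299.00 − 166.50 = 132.50.
Upper fence = Q3 + 1.5·IQR = 410.00 + 166.50 = 576.50.

132.50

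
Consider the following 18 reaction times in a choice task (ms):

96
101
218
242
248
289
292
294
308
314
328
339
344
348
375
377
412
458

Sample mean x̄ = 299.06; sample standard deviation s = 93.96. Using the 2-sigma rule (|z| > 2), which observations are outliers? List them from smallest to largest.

96, 101

Cutoffs at x̄ ± 2s: 299.06 ± 2·93.96 = [111.14, 486.98].
96: z = -2.16, |z| > 2 → outlier.
101: z = -2.11, |z| > 2 → outlier.
Every other value lies within [111.14, 486.98].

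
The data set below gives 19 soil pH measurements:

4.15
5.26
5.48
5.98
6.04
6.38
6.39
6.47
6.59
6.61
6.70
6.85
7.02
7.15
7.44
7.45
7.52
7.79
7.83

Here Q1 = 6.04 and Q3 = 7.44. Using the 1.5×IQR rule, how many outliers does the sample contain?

0

IQR = 1.40; fences at 6.04 − 2.10 = 3.94 and 7.44 + 2.10 = 9.54.
Every value lies within the cutoffs.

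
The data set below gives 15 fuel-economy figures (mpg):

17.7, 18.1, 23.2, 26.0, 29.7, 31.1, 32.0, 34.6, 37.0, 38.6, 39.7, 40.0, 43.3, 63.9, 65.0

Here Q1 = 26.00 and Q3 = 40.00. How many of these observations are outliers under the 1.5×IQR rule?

IQR = 14.00; fences at 26.00 − 21.00 = 5.00 and 40.00 + 21.00 = 61.00.
Outside the cutoffs: 63.9, 65.0.

2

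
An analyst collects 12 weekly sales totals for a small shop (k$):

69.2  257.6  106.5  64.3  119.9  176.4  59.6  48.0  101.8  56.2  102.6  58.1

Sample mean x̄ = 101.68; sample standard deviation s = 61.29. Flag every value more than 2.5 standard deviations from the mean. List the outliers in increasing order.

Cutoffs at x̄ ± 2.5s: 101.68 ± 2.5·61.29 = [-51.545, 254.905].
257.6: z = 2.54, |z| > 2.5 → outlier.
Every other value lies within [-51.545, 254.905].

257.6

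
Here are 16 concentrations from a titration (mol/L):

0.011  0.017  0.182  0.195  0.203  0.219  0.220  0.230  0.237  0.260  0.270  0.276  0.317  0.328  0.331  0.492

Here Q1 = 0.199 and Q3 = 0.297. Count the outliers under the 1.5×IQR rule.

IQR = 0.098; fences at 0.199 − 0.147 = 0.052 and 0.297 + 0.147 = 0.444.
Outside the cutoffs: 0.011, 0.017, 0.492.

3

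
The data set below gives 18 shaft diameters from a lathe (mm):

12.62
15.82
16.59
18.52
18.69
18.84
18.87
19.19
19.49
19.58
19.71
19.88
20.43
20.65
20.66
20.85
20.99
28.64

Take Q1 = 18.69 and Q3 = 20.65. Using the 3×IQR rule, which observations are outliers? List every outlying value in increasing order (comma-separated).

12.62, 28.64

IQR = Q3 − Q1 = 20.65 − 18.69 = 1.96.
Lower fence = Q1 − 3·IQR = 18.69 − 5.88 = 12.81.
Upper fence = Q3 + 3·IQR = 20.65 + 5.88 = 26.53.
12.62 < 12.81 → outlier.
28.64 > 26.53 → outlier.
All remaining values lie within [12.81, 26.53].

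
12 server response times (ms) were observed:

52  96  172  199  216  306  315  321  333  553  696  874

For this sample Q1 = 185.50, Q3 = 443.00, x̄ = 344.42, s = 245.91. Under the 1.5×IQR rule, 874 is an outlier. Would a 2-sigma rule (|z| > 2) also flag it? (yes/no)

z = (874 − 344.42) / 245.91 = 2.15.
|z| = 2.15 > 2.

yes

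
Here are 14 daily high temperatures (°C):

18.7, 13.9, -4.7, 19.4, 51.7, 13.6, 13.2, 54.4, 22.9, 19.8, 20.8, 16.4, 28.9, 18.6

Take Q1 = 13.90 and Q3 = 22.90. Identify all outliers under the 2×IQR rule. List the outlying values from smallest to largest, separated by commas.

IQR = Q3 − Q1 = 22.90 − 13.90 = 9.00.
Lower fence = Q1 − 2·IQR = 13.90 − 18.00 = -4.10.
Upper fence = Q3 + 2·IQR = 22.90 + 18.00 = 40.90.
-4.7 < -4.10 → outlier.
51.7 > 40.90 → outlier.
54.4 > 40.90 → outlier.
All remaining values lie within [-4.10, 40.90].

-4.7, 51.7, 54.4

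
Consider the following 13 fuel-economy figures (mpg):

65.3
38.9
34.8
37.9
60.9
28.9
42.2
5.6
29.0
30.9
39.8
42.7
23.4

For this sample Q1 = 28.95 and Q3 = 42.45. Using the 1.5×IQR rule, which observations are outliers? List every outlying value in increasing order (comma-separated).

5.6, 65.3

IQR = Q3 − Q1 = 42.45 − 28.95 = 13.50.
Lower fence = Q1 − 1.5·IQR = 28.95 − 20.25 = 8.70.
Upper fence = Q3 + 1.5·IQR = 42.45 + 20.25 = 62.70.
5.6 < 8.70 → outlier.
65.3 > 62.70 → outlier.
All remaining values lie within [8.70, 62.70].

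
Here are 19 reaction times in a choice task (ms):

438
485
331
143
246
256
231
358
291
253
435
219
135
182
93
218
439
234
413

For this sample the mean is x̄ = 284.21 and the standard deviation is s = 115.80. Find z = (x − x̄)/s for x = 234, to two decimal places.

z = (234 − 284.21) / 115.80 = -0.43.

-0.43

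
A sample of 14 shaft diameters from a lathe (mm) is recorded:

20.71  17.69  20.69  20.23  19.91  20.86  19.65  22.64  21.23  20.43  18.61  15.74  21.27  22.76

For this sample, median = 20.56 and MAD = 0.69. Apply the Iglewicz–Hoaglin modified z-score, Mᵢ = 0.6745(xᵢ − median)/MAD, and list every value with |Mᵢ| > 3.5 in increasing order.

15.74

|Mᵢ| > 3.5 ⇔ |xᵢ − 20.56| > 3.5·0.69/0.6745 = 3.58.
So outliers lie outside [16.98, 24.14].
15.74: M = -4.71 → outlier.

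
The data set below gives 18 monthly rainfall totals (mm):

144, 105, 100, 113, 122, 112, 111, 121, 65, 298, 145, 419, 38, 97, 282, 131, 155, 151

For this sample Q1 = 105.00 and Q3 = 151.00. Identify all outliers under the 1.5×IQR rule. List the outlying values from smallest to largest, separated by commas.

IQR = Q3 − Q1 = 151.00 − 105.00 = 46.00.
Lower fence = Q1 − 1.5·IQR = 105.00 − 69.00 = 36.00.
Upper fence = Q3 + 1.5·IQR = 151.00 + 69.00 = 220.00.
282 > 220.00 → outlier.
298 > 220.00 → outlier.
419 > 220.00 → outlier.
All remaining values lie within [36.00, 220.00].

282, 298, 419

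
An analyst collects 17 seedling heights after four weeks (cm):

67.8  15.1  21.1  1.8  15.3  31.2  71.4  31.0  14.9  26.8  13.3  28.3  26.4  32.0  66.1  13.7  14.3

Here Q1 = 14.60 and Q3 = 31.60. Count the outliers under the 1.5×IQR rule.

IQR = 17.00; fences at 14.60 − 25.50 = -10.90 and 31.60 + 25.50 = 57.10.
Outside the cutoffs: 66.1, 67.8, 71.4.

3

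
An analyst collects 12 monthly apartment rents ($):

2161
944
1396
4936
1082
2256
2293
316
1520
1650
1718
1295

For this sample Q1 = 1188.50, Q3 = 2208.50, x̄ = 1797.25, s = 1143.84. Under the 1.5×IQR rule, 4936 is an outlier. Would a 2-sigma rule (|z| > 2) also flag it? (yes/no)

yes

z = (4936 − 1797.25) / 1143.84 = 2.74.
|z| = 2.74 > 2.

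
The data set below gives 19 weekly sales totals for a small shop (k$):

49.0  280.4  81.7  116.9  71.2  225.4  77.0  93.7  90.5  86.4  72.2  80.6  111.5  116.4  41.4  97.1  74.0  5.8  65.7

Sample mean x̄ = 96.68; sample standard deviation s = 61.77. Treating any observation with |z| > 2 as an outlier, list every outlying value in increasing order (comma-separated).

Cutoffs at x̄ ± 2s: 96.68 ± 2·61.77 = [-26.86, 220.22].
225.4: z = 2.08, |z| > 2 → outlier.
280.4: z = 2.97, |z| > 2 → outlier.
Every other value lies within [-26.86, 220.22].

225.4, 280.4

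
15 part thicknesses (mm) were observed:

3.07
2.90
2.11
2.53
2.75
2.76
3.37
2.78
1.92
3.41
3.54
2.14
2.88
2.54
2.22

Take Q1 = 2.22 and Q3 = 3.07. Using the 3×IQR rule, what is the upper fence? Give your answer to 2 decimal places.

IQR = Q3 − Q1 = 3.07 − 2.22 = 0.85.
Lower fence = Q1 − 3·IQR = 2.22 − 2.55 = -0.33.
Upper fence = Q3 + 3·IQR = 3.07 + 2.55 = 5.62.

5.62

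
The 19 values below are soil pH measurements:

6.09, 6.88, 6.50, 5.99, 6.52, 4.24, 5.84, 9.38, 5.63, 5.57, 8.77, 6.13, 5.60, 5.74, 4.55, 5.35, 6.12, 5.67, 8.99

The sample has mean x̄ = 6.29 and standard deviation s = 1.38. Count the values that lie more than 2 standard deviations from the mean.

Cutoffs: x̄ ± 2s = [3.53, 9.05].
Outside the cutoffs: 9.38.

1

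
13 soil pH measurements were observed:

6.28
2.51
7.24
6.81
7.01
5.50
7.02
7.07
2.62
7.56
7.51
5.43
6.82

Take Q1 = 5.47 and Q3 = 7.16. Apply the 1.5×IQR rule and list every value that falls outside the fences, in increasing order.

IQR = Q3 − Q1 = 7.16 − 5.47 = 1.69.
Lower fence = Q1 − 1.5·IQR = 5.47 − 2.535 = 2.935.
Upper fence = Q3 + 1.5·IQR = 7.16 + 2.535 = 9.695.
2.51 < 2.935 → outlier.
2.62 < 2.935 → outlier.
All remaining values lie within [2.935, 9.695].

2.51, 2.62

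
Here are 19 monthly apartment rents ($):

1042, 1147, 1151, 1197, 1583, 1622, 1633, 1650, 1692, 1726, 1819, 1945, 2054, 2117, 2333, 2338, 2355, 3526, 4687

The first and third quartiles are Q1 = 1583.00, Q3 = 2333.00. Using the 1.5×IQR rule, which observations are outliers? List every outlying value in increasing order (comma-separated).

IQR = Q3 − Q1 = 2333.00 − 1583.00 = 750.00.
Lower fence = Q1 − 1.5·IQR = 1583.00 − 1125.00 = 458.00.
Upper fence = Q3 + 1.5·IQR = 2333.00 + 1125.00 = 3458.00.
3526 > 3458.00 → outlier.
4687 > 3458.00 → outlier.
All remaining values lie within [458.00, 3458.00].

3526, 4687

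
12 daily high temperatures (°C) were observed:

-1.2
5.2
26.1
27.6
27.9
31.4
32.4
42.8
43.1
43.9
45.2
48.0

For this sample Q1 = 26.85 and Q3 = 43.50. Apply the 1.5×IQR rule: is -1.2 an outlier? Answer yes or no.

IQR = Q3 − Q1 = 43.50 − 26.85 = 16.65.
Lower fence = Q1 − 1.5·IQR = 26.85 − 24.975 = 1.875.
Upper fence = Q3 + 1.5·IQR = 43.50 + 24.975 = 68.475.
-1.2 lies below the lower fence.

yes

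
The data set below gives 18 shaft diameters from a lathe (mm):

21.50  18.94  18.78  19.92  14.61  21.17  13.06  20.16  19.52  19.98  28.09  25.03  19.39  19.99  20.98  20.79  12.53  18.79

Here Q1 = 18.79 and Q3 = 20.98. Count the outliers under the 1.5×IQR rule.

5

IQR = 2.19; fences at 18.79 − 3.285 = 15.505 and 20.98 + 3.285 = 24.265.
Outside the cutoffs: 12.53, 13.06, 14.61, 25.03, 28.09.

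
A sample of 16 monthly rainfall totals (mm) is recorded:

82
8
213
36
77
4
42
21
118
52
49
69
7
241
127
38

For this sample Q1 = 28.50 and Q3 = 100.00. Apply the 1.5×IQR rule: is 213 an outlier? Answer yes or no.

IQR = Q3 − Q1 = 100.00 − 28.50 = 71.50.
Lower fence = Q1 − 1.5·IQR = 28.50 − 107.25 = -78.75.
Upper fence = Q3 + 1.5·IQR = 100.00 + 107.25 = 207.25.
213 lies above the upper fence.

yes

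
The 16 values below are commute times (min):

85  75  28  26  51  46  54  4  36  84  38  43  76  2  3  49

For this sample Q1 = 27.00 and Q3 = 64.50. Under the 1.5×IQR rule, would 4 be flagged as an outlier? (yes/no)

no

IQR = Q3 − Q1 = 64.50 − 27.00 = 37.50.
Lower fence = Q1 − 1.5·IQR = 27.00 − 56.25 = -29.25.
Upper fence = Q3 + 1.5·IQR = 64.50 + 56.25 = 120.75.
4 lies within [-29.25, 120.75].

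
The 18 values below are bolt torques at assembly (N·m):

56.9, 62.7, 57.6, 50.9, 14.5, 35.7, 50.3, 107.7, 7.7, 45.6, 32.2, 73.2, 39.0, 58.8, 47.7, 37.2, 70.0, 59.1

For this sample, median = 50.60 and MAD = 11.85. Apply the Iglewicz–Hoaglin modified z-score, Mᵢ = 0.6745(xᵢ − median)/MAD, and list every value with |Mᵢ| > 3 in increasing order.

107.7

|Mᵢ| > 3 ⇔ |xᵢ − 50.60| > 3·11.85/0.6745 = 52.71.
So outliers lie outside [-2.11, 103.31].
107.7: M = 3.25 → outlier.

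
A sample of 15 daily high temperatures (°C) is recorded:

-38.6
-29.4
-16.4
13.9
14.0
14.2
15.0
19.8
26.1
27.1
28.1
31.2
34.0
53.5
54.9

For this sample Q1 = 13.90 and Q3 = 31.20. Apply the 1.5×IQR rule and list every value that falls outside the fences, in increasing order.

IQR = Q3 − Q1 = 31.20 − 13.90 = 17.30.
Lower fence = Q1 − 1.5·IQR = 13.90 − 25.95 = -12.05.
Upper fence = Q3 + 1.5·IQR = 31.20 + 25.95 = 57.15.
-38.6 < -12.05 → outlier.
-29.4 < -12.05 → outlier.
-16.4 < -12.05 → outlier.
All remaining values lie within [-12.05, 57.15].

-38.6, -29.4, -16.4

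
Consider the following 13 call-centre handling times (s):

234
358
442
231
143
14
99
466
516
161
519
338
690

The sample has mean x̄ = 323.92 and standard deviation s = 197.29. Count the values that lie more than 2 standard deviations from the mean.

Cutoffs: x̄ ± 2s = [-70.66, 718.50].
Every value lies within the cutoffs.

0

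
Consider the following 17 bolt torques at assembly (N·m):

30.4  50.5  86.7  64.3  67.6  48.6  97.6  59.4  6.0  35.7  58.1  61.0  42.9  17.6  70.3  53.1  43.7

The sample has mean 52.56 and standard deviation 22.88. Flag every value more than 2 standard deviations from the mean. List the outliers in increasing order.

Cutoffs at x̄ ± 2s: 52.56 ± 2·22.88 = [6.80, 98.32].
6.0: z = -2.03, |z| > 2 → outlier.
Every other value lies within [6.80, 98.32].

6.0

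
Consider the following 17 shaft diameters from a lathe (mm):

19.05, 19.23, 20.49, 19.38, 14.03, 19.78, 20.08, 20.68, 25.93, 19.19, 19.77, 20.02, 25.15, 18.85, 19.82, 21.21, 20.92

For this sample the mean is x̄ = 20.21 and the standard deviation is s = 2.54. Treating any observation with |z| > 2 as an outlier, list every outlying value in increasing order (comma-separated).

14.03, 25.93

Cutoffs at x̄ ± 2s: 20.21 ± 2·2.54 = [15.13, 25.29].
14.03: z = -2.43, |z| > 2 → outlier.
25.93: z = 2.25, |z| > 2 → outlier.
Every other value lies within [15.13, 25.29].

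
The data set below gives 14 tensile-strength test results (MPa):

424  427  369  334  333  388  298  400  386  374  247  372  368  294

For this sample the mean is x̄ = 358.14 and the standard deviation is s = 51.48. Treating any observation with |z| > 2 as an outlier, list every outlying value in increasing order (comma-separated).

247

Cutoffs at x̄ ± 2s: 358.14 ± 2·51.48 = [255.18, 461.10].
247: z = -2.16, |z| > 2 → outlier.
Every other value lies within [255.18, 461.10].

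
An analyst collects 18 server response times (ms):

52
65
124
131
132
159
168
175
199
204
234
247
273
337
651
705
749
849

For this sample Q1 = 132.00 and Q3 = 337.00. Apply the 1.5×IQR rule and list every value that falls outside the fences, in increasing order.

651, 705, 749, 849

IQR = Q3 − Q1 = 337.00 − 132.00 = 205.00.
Lower fence = Q1 − 1.5·IQR = 132.00 − 307.50 = -175.50.
Upper fence = Q3 + 1.5·IQR = 337.00 + 307.50 = 644.50.
651 > 644.50 → outlier.
705 > 644.50 → outlier.
749 > 644.50 → outlier.
849 > 644.50 → outlier.
All remaining values lie within [-175.50, 644.50].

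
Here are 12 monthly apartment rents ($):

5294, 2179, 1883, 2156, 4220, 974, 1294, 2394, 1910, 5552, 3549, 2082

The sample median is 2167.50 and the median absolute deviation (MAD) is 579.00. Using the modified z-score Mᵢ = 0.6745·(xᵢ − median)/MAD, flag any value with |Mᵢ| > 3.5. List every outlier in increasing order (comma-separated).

|Mᵢ| > 3.5 ⇔ |xᵢ − 2167.50| > 3.5·579.00/0.6745 = 3004.45.
So outliers lie outside [-836.95, 5171.95].
5294: M = 3.64 → outlier.
5552: M = 3.94 → outlier.

5294, 5552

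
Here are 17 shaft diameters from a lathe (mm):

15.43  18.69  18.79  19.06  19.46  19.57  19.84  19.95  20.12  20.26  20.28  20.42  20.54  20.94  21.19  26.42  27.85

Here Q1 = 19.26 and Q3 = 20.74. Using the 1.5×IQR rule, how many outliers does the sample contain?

IQR = 1.48; fences at 19.26 − 2.22 = 17.04 and 20.74 + 2.22 = 22.96.
Outside the cutoffs: 15.43, 26.42, 27.85.

3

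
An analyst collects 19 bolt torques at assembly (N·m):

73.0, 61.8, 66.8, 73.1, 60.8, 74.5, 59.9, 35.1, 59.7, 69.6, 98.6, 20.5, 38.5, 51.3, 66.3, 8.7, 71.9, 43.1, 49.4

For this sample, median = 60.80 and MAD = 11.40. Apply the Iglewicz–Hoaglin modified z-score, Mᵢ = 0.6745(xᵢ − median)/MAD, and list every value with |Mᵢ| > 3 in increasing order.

|Mᵢ| > 3 ⇔ |xᵢ − 60.80| > 3·11.40/0.6745 = 50.70.
So outliers lie outside [10.10, 111.50].
8.7: M = -3.08 → outlier.

8.7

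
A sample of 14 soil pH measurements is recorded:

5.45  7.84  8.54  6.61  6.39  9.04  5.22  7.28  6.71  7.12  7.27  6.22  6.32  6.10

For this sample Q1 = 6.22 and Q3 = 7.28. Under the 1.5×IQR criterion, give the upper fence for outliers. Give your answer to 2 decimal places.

8.87

IQR = Q3 − Q1 = 7.28 − 6.22 = 1.06.
Lower fence = Q1 − 1.5·IQR = 6.22 − 1.59 = 4.63.
Upper fence = Q3 + 1.5·IQR = 7.28 + 1.59 = 8.87.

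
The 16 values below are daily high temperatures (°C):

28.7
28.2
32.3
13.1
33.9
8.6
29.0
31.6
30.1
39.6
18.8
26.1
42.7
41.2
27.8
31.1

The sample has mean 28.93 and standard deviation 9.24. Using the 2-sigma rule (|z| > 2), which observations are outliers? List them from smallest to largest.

8.6

Cutoffs at x̄ ± 2s: 28.93 ± 2·9.24 = [10.45, 47.41].
8.6: z = -2.20, |z| > 2 → outlier.
Every other value lies within [10.45, 47.41].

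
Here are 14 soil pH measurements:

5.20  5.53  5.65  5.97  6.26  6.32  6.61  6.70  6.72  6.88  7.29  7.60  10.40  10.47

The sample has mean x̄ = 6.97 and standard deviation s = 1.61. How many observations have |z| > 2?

2

Cutoffs: x̄ ± 2s = [3.75, 10.19].
Outside the cutoffs: 10.40, 10.47.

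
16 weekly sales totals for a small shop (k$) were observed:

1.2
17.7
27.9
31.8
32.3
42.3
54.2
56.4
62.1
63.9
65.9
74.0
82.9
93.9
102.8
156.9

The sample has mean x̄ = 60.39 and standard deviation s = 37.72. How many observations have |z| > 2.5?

1

Cutoffs: x̄ ± 2.5s = [-33.91, 154.69].
Outside the cutoffs: 156.9.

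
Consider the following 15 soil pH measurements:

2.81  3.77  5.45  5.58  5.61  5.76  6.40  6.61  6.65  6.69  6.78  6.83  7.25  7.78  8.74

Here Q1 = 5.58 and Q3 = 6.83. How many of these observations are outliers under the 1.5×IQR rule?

2

IQR = 1.25; fences at 5.58 − 1.875 = 3.705 and 6.83 + 1.875 = 8.705.
Outside the cutoffs: 2.81, 8.74.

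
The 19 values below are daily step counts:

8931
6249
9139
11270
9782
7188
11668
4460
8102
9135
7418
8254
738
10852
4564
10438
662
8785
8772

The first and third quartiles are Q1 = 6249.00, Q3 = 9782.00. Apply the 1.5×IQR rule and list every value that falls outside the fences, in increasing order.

662, 738

IQR = Q3 − Q1 = 9782.00 − 6249.00 = 3533.00.
Lower fence = Q1 − 1.5·IQR = 6249.00 − 5299.50 = 949.50.
Upper fence = Q3 + 1.5·IQR = 9782.00 + 5299.50 = 15081.50.
662 < 949.50 → outlier.
738 < 949.50 → outlier.
All remaining values lie within [949.50, 15081.50].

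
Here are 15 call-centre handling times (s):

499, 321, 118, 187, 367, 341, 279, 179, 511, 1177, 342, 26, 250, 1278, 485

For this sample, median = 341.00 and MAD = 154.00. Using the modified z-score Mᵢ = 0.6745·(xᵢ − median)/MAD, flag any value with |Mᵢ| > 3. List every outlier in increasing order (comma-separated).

|Mᵢ| > 3 ⇔ |xᵢ − 341.00| > 3·154.00/0.6745 = 684.95.
So outliers lie outside [-343.95, 1025.95].
1177: M = 3.66 → outlier.
1278: M = 4.10 → outlier.

1177, 1278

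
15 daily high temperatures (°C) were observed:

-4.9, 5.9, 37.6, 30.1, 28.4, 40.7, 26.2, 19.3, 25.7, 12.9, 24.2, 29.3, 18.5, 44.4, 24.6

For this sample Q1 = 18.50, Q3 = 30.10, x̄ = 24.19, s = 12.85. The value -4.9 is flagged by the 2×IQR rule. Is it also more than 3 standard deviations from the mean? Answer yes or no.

z = (-4.9 − 24.19) / 12.85 = -2.26.
|z| = 2.26 ≤ 3.

no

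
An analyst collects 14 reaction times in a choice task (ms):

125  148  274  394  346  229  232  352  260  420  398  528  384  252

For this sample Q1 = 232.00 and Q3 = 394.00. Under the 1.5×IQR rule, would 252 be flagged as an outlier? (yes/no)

no

IQR = Q3 − Q1 = 394.00 − 232.00 = 162.00.
Lower fence = Q1 − 1.5·IQR = 232.00 − 243.00 = -11.00.
Upper fence = Q3 + 1.5·IQR = 394.00 + 243.00 = 637.00.
252 lies within [-11.00, 637.00].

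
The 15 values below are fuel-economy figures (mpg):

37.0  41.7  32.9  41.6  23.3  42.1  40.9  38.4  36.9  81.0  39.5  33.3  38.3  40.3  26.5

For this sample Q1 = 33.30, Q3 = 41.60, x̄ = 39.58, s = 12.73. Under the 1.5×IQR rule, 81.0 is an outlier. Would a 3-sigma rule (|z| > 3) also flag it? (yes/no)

yes

z = (81.0 − 39.58) / 12.73 = 3.25.
|z| = 3.25 > 3.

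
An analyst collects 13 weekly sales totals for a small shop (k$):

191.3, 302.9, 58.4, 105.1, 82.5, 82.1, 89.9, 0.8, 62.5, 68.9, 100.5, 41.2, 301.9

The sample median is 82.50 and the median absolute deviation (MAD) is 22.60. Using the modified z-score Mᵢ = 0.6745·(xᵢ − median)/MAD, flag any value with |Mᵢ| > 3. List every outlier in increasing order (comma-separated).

|Mᵢ| > 3 ⇔ |xᵢ − 82.50| > 3·22.60/0.6745 = 100.52.
So outliers lie outside [-18.02, 183.02].
191.3: M = 3.25 → outlier.
301.9: M = 6.55 → outlier.
302.9: M = 6.58 → outlier.

191.3, 301.9, 302.9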